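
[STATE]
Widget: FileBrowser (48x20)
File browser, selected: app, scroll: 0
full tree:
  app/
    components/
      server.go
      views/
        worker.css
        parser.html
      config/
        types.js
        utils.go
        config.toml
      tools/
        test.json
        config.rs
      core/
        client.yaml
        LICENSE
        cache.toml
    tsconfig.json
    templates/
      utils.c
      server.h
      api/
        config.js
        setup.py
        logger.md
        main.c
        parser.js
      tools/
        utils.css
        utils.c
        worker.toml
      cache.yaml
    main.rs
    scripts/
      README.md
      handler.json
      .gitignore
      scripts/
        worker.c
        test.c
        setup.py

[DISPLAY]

> [-] app/                                      
    [+] components/                             
    tsconfig.json                               
    [+] templates/                              
    main.rs                                     
    [+] scripts/                                
                                                
                                                
                                                
                                                
                                                
                                                
                                                
                                                
                                                
                                                
                                                
                                                
                                                
                                                


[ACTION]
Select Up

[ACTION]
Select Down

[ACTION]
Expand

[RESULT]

  [-] app/                                      
  > [-] components/                             
      server.go                                 
      [+] views/                                
      [+] config/                               
      [+] tools/                                
      [+] core/                                 
    tsconfig.json                               
    [+] templates/                              
    main.rs                                     
    [+] scripts/                                
                                                
                                                
                                                
                                                
                                                
                                                
                                                
                                                
                                                


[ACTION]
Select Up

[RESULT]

> [-] app/                                      
    [-] components/                             
      server.go                                 
      [+] views/                                
      [+] config/                               
      [+] tools/                                
      [+] core/                                 
    tsconfig.json                               
    [+] templates/                              
    main.rs                                     
    [+] scripts/                                
                                                
                                                
                                                
                                                
                                                
                                                
                                                
                                                
                                                


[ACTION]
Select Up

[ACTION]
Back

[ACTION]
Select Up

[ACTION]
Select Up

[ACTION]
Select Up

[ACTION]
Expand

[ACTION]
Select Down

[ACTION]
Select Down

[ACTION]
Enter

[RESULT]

  [-] app/                                      
    [-] components/                             
    > server.go                                 
      [+] views/                                
      [+] config/                               
      [+] tools/                                
      [+] core/                                 
    tsconfig.json                               
    [+] templates/                              
    main.rs                                     
    [+] scripts/                                
                                                
                                                
                                                
                                                
                                                
                                                
                                                
                                                
                                                


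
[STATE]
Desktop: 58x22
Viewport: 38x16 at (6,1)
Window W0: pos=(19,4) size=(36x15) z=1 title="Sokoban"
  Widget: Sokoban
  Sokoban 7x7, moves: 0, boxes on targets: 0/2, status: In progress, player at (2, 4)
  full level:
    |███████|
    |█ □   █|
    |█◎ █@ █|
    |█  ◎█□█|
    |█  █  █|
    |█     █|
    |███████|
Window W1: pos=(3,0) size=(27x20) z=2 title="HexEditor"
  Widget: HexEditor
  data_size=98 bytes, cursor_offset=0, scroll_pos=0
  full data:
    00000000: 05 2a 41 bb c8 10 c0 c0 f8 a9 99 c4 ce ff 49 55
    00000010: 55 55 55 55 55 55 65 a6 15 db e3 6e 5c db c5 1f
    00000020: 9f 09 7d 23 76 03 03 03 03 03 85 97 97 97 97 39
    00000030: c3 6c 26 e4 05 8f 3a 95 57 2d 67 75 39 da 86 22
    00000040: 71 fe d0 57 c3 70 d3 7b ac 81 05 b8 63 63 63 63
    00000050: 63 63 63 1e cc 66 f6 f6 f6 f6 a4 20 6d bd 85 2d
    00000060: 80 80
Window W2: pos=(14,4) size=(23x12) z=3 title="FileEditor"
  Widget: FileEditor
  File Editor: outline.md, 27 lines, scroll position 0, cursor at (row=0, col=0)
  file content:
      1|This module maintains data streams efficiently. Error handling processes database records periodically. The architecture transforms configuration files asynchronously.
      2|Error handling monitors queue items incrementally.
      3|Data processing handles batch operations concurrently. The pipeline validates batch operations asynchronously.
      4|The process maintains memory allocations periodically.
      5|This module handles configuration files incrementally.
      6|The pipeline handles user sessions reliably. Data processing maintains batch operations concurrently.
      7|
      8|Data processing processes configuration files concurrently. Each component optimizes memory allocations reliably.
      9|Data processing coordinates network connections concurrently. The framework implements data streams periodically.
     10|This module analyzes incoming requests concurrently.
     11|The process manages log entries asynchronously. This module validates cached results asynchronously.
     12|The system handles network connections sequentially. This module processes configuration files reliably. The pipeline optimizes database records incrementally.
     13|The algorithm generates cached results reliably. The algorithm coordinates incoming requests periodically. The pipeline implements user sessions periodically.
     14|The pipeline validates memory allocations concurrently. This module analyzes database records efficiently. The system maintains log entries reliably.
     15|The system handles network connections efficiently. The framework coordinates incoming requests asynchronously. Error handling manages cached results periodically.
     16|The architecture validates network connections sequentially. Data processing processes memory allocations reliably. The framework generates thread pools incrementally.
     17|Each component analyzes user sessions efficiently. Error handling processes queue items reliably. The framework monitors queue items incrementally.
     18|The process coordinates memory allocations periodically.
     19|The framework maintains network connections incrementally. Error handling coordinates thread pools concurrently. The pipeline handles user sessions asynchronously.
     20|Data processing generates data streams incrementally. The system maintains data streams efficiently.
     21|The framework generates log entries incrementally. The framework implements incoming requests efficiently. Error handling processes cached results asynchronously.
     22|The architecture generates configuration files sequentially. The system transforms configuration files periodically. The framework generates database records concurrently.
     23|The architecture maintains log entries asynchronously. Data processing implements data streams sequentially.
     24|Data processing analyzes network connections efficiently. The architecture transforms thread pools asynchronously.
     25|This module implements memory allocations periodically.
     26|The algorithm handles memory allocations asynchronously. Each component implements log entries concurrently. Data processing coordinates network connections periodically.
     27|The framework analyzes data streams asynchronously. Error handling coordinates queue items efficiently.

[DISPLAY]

exEditor               ┃              
───────────────────────┨              
000000  05 2a 41 bb c8 ┃              
000010  ┏━━━━━━━━━━━━━━━━━━━━━┓━━━━━━━
000020  ┃ FileEditor          ┃       
000030  ┠─────────────────────┨───────
000040  ┃█his module maintain▲┃       
000050  ┃Error handling monit█┃       
000060  ┃Data processing hand░┃       
        ┃The process maintain░┃       
        ┃This module handles ░┃       
        ┃The pipeline handles░┃       
        ┃                    ░┃       
        ┃Data processing proc▼┃       
        ┗━━━━━━━━━━━━━━━━━━━━━┛       
                       ┃              


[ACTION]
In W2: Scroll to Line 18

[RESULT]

exEditor               ┃              
───────────────────────┨              
000000  05 2a 41 bb c8 ┃              
000010  ┏━━━━━━━━━━━━━━━━━━━━━┓━━━━━━━
000020  ┃ FileEditor          ┃       
000030  ┠─────────────────────┨───────
000040  ┃The process coordina▲┃       
000050  ┃The framework mainta░┃       
000060  ┃Data processing gene░┃       
        ┃The framework genera░┃       
        ┃The architecture gen░┃       
        ┃The architecture mai░┃       
        ┃Data processing anal█┃       
        ┃This module implemen▼┃       
        ┗━━━━━━━━━━━━━━━━━━━━━┛       
                       ┃              


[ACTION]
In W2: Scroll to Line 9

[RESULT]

exEditor               ┃              
───────────────────────┨              
000000  05 2a 41 bb c8 ┃              
000010  ┏━━━━━━━━━━━━━━━━━━━━━┓━━━━━━━
000020  ┃ FileEditor          ┃       
000030  ┠─────────────────────┨───────
000040  ┃Data processing coor▲┃       
000050  ┃This module analyzes░┃       
000060  ┃The process manages ░┃       
        ┃The system handles n█┃       
        ┃The algorithm genera░┃       
        ┃The pipeline validat░┃       
        ┃The system handles n░┃       
        ┃The architecture val▼┃       
        ┗━━━━━━━━━━━━━━━━━━━━━┛       
                       ┃              


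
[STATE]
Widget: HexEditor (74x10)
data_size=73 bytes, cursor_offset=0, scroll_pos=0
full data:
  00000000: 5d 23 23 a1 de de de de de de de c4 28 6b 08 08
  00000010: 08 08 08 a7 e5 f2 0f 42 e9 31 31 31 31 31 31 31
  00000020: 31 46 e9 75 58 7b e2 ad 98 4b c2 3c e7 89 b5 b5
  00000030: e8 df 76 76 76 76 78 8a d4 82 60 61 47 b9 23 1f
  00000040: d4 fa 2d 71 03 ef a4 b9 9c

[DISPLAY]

00000000  5D 23 23 a1 de de de de  de de de c4 28 6b 08 08  |]##.........(
00000010  08 08 08 a7 e5 f2 0f 42  e9 31 31 31 31 31 31 31  |.......B.1111
00000020  31 46 e9 75 58 7b e2 ad  98 4b c2 3c e7 89 b5 b5  |1F.uX{...K.<.
00000030  e8 df 76 76 76 76 78 8a  d4 82 60 61 47 b9 23 1f  |..vvvvx...`aG
00000040  d4 fa 2d 71 03 ef a4 b9  9c                       |..-q.....    
                                                                          
                                                                          
                                                                          
                                                                          
                                                                          


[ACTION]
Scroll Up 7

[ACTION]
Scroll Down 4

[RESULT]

00000040  d4 fa 2d 71 03 ef a4 b9  9c                       |..-q.....    
                                                                          
                                                                          
                                                                          
                                                                          
                                                                          
                                                                          
                                                                          
                                                                          
                                                                          


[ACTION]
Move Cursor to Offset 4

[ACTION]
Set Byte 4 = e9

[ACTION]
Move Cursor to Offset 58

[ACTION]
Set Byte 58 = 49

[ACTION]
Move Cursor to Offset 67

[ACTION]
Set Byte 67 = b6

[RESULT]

00000040  d4 fa 2d B6 03 ef a4 b9  9c                       |..-......    
                                                                          
                                                                          
                                                                          
                                                                          
                                                                          
                                                                          
                                                                          
                                                                          
                                                                          


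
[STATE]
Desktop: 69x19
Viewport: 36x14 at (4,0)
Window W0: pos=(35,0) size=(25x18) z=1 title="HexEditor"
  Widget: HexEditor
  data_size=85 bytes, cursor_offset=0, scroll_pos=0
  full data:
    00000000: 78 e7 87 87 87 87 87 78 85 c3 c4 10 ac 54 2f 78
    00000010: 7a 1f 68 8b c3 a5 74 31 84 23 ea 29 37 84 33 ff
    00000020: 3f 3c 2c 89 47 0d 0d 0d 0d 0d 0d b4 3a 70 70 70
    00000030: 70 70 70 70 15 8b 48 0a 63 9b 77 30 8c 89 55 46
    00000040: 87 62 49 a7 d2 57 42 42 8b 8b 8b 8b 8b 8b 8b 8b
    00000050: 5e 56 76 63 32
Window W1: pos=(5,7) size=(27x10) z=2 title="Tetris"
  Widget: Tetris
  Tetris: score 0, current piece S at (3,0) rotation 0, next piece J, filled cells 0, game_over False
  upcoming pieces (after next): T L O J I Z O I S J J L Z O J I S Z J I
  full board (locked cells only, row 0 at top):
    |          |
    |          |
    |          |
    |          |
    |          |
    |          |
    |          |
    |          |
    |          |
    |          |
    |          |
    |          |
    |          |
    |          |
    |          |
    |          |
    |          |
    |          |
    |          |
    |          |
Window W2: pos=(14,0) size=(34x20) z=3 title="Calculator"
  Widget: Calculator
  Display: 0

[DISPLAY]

          ┏━━━━━━━━━━━━━━━━━━━━━━━━━
          ┃ Calculator              
          ┠─────────────────────────
          ┃                         
          ┃┌───┬───┬───┬───┐        
          ┃│ 7 │ 8 │ 9 │ ÷ │        
          ┃├───┼───┼───┼───┤        
 ┏━━━━━━━━┃│ 4 │ 5 │ 6 │ × │        
 ┃ Tetris ┃├───┼───┼───┼───┤        
 ┠────────┃│ 1 │ 2 │ 3 │ - │        
 ┃        ┃├───┼───┼───┼───┤        
 ┃        ┃│ 0 │ . │ = │ + │        
 ┃        ┃├───┼───┼───┼───┤        
 ┃        ┃│ C │ MC│ MR│ M+│        


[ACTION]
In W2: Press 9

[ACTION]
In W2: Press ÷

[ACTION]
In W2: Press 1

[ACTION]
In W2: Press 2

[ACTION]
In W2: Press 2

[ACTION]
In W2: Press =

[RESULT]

          ┏━━━━━━━━━━━━━━━━━━━━━━━━━
          ┃ Calculator              
          ┠─────────────────────────
          ┃                    0.073
          ┃┌───┬───┬───┬───┐        
          ┃│ 7 │ 8 │ 9 │ ÷ │        
          ┃├───┼───┼───┼───┤        
 ┏━━━━━━━━┃│ 4 │ 5 │ 6 │ × │        
 ┃ Tetris ┃├───┼───┼───┼───┤        
 ┠────────┃│ 1 │ 2 │ 3 │ - │        
 ┃        ┃├───┼───┼───┼───┤        
 ┃        ┃│ 0 │ . │ = │ + │        
 ┃        ┃├───┼───┼───┼───┤        
 ┃        ┃│ C │ MC│ MR│ M+│        


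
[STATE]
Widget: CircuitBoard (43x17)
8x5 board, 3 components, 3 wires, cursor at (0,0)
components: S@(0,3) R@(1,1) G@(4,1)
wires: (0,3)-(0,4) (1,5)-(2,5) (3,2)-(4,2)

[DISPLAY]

   0 1 2 3 4 5 6 7                         
0  [.]          S ─ ·                      
                                           
1       R               ·                  
                        │                  
2                       ·                  
                                           
3           ·                              
            │                              
4       G   ·                              
Cursor: (0,0)                              
                                           
                                           
                                           
                                           
                                           
                                           


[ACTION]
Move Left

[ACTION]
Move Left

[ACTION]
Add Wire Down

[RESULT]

   0 1 2 3 4 5 6 7                         
0  [.]          S ─ ·                      
    │                                      
1   ·   R               ·                  
                        │                  
2                       ·                  
                                           
3           ·                              
            │                              
4       G   ·                              
Cursor: (0,0)                              
                                           
                                           
                                           
                                           
                                           
                                           


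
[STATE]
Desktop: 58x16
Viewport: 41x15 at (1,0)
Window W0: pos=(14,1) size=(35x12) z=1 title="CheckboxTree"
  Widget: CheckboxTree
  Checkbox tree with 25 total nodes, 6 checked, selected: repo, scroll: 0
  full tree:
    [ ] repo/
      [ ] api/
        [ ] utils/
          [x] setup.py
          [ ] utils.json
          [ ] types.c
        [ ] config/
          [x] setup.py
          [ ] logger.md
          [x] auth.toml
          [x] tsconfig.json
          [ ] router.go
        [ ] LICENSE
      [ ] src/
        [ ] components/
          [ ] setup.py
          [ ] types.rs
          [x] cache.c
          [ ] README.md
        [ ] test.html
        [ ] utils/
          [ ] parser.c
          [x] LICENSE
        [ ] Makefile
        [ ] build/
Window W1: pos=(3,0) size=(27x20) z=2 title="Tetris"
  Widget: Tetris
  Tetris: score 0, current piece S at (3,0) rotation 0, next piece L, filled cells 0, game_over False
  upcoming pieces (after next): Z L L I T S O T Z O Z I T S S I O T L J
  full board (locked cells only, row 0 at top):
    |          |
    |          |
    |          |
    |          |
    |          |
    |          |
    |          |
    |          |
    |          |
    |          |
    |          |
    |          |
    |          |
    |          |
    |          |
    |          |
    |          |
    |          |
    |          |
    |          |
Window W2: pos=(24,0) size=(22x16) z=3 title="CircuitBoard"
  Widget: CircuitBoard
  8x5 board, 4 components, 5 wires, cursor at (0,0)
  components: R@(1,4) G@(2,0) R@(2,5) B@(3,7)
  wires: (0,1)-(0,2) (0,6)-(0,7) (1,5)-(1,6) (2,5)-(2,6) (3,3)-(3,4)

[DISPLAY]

  ┏━━━━━━━━━━━━━━━━━━━━┏━━━━━━━━━━━━━━━━━
  ┃ Tetris             ┃ CircuitBoard    
  ┠────────────────────┠─────────────────
  ┃          │Next:    ┃   0 1 2 3 4 5 6 
  ┃          │  ▒      ┃0  [.]  · ─ ·    
  ┃          │▒▒▒      ┃                 
  ┃          │         ┃1                
  ┃          │         ┃                 
  ┃          │         ┃2   G            
  ┃          │Score:   ┃                 
  ┃          │0        ┃3               ·
  ┃          │         ┃                 
  ┃          │         ┃4                
  ┃          │         ┃Cursor: (0,0)    
  ┃          │         ┃                 


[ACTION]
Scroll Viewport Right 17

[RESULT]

━━━━━━━┏━━━━━━━━━━━━━━━━━━━━┓            
       ┃ CircuitBoard       ┃━━┓         
───────┠────────────────────┨  ┃         
xt:    ┃   0 1 2 3 4 5 6 7  ┃──┨         
▒      ┃0  [.]  · ─ ·       ┃  ┃         
▒      ┃                    ┃  ┃         
       ┃1                   ┃  ┃         
       ┃                    ┃  ┃         
       ┃2   G               ┃  ┃         
ore:   ┃                    ┃  ┃         
       ┃3               · ─ ┃  ┃         
       ┃                    ┃  ┃         
       ┃4                   ┃━━┛         
       ┃Cursor: (0,0)       ┃            
       ┃                    ┃            


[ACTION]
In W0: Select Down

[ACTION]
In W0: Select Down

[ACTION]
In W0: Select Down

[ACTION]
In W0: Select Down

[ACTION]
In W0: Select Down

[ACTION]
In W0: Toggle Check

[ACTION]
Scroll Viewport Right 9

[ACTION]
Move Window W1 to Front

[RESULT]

━━━━━━━━━━━━┓━━━━━━━━━━━━━━━┓            
            ┃uitBoard       ┃━━┓         
────────────┨───────────────┨  ┃         
xt:         ┃1 2 3 4 5 6 7  ┃──┨         
▒           ┃]  · ─ ·       ┃  ┃         
▒           ┃               ┃  ┃         
            ┃               ┃  ┃         
            ┃               ┃  ┃         
            ┃               ┃  ┃         
ore:        ┃               ┃  ┃         
            ┃           · ─ ┃  ┃         
            ┃               ┃  ┃         
            ┃               ┃━━┛         
            ┃r: (0,0)       ┃            
            ┃               ┃            


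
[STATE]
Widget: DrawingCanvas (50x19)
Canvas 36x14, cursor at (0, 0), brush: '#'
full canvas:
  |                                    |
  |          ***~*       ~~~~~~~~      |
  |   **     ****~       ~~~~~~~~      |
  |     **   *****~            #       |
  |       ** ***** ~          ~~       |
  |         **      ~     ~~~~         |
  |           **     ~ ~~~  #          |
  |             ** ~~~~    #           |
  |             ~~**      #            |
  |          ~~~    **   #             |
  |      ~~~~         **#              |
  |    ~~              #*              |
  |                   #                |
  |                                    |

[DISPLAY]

+                                                 
          ***~*       ~~~~~~~~                    
   **     ****~       ~~~~~~~~                    
     **   *****~            #                     
       ** ***** ~          ~~                     
         **      ~     ~~~~                       
           **     ~ ~~~  #                        
             ** ~~~~    #                         
             ~~**      #                          
          ~~~    **   #                           
      ~~~~         **#                            
    ~~              #*                            
                   #                              
                                                  
                                                  
                                                  
                                                  
                                                  
                                                  


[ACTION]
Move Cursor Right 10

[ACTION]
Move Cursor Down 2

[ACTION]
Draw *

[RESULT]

                                                  
          ***~*       ~~~~~~~~                    
   **     ****~       ~~~~~~~~                    
     **   *****~            #                     
       ** ***** ~          ~~                     
         **      ~     ~~~~                       
           **     ~ ~~~  #                        
             ** ~~~~    #                         
             ~~**      #                          
          ~~~    **   #                           
      ~~~~         **#                            
    ~~              #*                            
                   #                              
                                                  
                                                  
                                                  
                                                  
                                                  
                                                  


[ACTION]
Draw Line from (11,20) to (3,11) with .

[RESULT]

                                                  
          ***~*       ~~~~~~~~                    
   **     ****~       ~~~~~~~~                    
     **   *.***~            #                     
       ** **.** ~          ~~                     
         **  .   ~     ~~~~                       
           ** .   ~ ~~~  #                        
             **..~~~    #                         
             ~~**.     #                          
          ~~~    *.   #                           
      ~~~~         .*#                            
    ~~              .*                            
                   #                              
                                                  
                                                  
                                                  
                                                  
                                                  
                                                  


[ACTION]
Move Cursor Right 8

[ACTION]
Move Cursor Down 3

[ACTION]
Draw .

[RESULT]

                                                  
          ***~*       ~~~~~~~~                    
   **     ****~       ~~~~~~~~                    
     **   *.***~            #                     
       ** **.** ~          ~~                     
         **  .   ~.    ~~~~                       
           ** .   ~ ~~~  #                        
             **..~~~    #                         
             ~~**.     #                          
          ~~~    *.   #                           
      ~~~~         .*#                            
    ~~              .*                            
                   #                              
                                                  
                                                  
                                                  
                                                  
                                                  
                                                  


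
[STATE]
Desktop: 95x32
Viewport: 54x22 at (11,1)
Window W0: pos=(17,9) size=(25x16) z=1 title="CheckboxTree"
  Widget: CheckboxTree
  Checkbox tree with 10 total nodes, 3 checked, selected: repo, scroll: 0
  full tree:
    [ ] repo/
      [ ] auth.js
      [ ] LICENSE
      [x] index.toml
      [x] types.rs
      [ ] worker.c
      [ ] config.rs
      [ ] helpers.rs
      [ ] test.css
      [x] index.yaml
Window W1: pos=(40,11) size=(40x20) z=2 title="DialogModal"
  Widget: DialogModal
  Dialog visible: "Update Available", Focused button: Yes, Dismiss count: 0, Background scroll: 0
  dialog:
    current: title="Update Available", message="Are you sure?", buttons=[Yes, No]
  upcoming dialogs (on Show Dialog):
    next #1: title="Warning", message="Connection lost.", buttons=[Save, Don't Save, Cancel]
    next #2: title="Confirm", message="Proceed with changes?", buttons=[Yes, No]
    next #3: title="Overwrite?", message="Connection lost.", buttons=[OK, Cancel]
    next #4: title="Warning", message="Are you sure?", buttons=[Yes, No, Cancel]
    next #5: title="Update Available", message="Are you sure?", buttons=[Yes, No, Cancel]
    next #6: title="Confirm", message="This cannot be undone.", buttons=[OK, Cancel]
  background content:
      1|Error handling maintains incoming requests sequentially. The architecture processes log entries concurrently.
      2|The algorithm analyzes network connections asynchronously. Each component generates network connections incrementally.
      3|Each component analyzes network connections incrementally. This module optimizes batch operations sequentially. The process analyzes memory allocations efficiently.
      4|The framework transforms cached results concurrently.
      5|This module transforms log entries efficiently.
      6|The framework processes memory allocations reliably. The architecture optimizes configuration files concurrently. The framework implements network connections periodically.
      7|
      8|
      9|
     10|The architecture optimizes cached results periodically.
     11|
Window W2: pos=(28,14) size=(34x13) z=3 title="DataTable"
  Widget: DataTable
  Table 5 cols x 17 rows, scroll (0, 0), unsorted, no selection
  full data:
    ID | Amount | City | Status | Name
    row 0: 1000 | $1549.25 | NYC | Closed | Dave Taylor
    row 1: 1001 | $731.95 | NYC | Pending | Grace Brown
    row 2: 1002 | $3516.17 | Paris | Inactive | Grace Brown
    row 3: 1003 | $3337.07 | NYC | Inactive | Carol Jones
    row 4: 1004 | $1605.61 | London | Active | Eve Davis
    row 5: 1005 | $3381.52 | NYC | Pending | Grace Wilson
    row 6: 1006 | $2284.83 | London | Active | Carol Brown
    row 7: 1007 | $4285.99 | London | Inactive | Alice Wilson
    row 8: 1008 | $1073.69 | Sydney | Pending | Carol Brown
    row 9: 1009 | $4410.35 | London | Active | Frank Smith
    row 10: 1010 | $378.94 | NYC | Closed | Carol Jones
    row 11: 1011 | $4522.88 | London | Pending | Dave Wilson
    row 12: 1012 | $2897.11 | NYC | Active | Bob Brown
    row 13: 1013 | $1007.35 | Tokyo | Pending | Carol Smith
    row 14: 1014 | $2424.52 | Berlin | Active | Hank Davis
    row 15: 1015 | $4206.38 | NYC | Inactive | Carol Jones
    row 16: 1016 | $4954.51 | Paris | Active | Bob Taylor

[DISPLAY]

                                                      
                                                      
                                                      
                                                      
                                                      
                                                      
                                                      
                                                      
      ┏━━━━━━━━━━━━━━━━━━━━━━━┓                       
      ┃ CheckboxTree          ┃                       
      ┠──────────────────────┏━━━━━━━━━━━━━━━━━━━━━━━━
      ┃>[-] repo/            ┃ DialogModal            
      ┃   [ ] auth.js        ┠────────────────────────
      ┃   [ ] LIC┏━━━━━━━━━━━━━━━━━━━━━━━━━━━━━━━━┓ins
      ┃   [x] ind┃ DataTable                      ┃s n
      ┃   [x] typ┠────────────────────────────────┨es 
      ┃   [ ] wor┃ID  │Amount  │City  │Status  │Na┃rms
      ┃   [ ] con┃────┼────────┼──────┼────────┼──┃s l
      ┃   [ ] hel┃1000│$1549.25│NYC   │Closed  │Da┃───
      ┃   [ ] tes┃1001│$731.95 │NYC   │Pending │Gr┃ila
      ┃   [x] ind┃1002│$3516.17│Paris │Inactive│Gr┃ure
      ┃          ┃1003│$3337.07│NYC   │Inactive│Ca┃No 


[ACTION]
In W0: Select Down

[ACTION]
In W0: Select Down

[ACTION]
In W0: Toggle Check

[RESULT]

                                                      
                                                      
                                                      
                                                      
                                                      
                                                      
                                                      
                                                      
      ┏━━━━━━━━━━━━━━━━━━━━━━━┓                       
      ┃ CheckboxTree          ┃                       
      ┠──────────────────────┏━━━━━━━━━━━━━━━━━━━━━━━━
      ┃ [-] repo/            ┃ DialogModal            
      ┃   [ ] auth.js        ┠────────────────────────
      ┃>  [x] LIC┏━━━━━━━━━━━━━━━━━━━━━━━━━━━━━━━━┓ins
      ┃   [x] ind┃ DataTable                      ┃s n
      ┃   [x] typ┠────────────────────────────────┨es 
      ┃   [ ] wor┃ID  │Amount  │City  │Status  │Na┃rms
      ┃   [ ] con┃────┼────────┼──────┼────────┼──┃s l
      ┃   [ ] hel┃1000│$1549.25│NYC   │Closed  │Da┃───
      ┃   [ ] tes┃1001│$731.95 │NYC   │Pending │Gr┃ila
      ┃   [x] ind┃1002│$3516.17│Paris │Inactive│Gr┃ure
      ┃          ┃1003│$3337.07│NYC   │Inactive│Ca┃No 


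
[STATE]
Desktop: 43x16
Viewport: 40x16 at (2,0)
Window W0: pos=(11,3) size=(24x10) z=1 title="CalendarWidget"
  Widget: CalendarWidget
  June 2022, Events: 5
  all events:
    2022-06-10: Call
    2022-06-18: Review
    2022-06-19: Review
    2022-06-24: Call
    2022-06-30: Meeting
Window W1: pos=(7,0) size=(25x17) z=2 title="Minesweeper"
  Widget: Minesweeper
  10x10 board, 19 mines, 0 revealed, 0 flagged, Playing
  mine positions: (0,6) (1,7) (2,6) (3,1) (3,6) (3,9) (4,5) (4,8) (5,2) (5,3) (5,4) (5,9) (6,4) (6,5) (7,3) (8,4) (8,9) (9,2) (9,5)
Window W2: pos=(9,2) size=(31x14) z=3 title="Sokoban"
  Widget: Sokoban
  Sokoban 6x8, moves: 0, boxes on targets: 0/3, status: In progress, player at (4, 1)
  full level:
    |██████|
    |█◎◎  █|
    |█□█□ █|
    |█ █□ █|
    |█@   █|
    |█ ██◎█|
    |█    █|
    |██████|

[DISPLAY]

     ┏━━━━━━━━━━━━━━━━━━━━━━━┓          
     ┃ Minesweeper           ┃          
     ┠─┏━━━━━━━━━━━━━━━━━━━━━━━━━━━━━┓  
     ┃■┃ Sokoban                     ┃  
     ┃■┠─────────────────────────────┨  
     ┃■┃██████                       ┃  
     ┃■┃█◎◎  █                       ┃  
     ┃■┃█□█□ █                       ┃  
     ┃■┃█ █□ █                       ┃  
     ┃■┃█@   █                       ┃  
     ┃■┃█ ██◎█                       ┃  
     ┃■┃█    █                       ┃  
     ┃■┃██████                       ┃  
     ┃ ┃Moves: 0  0/3                ┃  
     ┃ ┃                             ┃  
     ┃ ┗━━━━━━━━━━━━━━━━━━━━━━━━━━━━━┛  


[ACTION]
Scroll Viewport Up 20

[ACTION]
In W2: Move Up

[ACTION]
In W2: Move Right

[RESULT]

     ┏━━━━━━━━━━━━━━━━━━━━━━━┓          
     ┃ Minesweeper           ┃          
     ┠─┏━━━━━━━━━━━━━━━━━━━━━━━━━━━━━┓  
     ┃■┃ Sokoban                     ┃  
     ┃■┠─────────────────────────────┨  
     ┃■┃██████                       ┃  
     ┃■┃█◎◎  █                       ┃  
     ┃■┃█□█□ █                       ┃  
     ┃■┃█@█□ █                       ┃  
     ┃■┃█    █                       ┃  
     ┃■┃█ ██◎█                       ┃  
     ┃■┃█    █                       ┃  
     ┃■┃██████                       ┃  
     ┃ ┃Moves: 1  0/3                ┃  
     ┃ ┃                             ┃  
     ┃ ┗━━━━━━━━━━━━━━━━━━━━━━━━━━━━━┛  


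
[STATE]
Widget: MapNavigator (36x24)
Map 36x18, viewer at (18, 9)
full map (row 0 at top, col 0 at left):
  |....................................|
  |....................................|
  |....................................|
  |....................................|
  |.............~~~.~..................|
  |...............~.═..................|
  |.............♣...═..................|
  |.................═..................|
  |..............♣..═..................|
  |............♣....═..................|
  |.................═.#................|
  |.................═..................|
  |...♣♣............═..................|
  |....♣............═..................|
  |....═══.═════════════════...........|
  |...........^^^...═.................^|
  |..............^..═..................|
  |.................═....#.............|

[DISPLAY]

                                    
                                    
                                    
....................................
....................................
....................................
....................................
.............~~~.~..................
...............~.═..................
.............♣...═..................
.................═..................
..............♣..═..................
............♣....═@.................
.................═.#................
.................═..................
...♣♣............═..................
....♣............═..................
....═══.═════════════════...........
...........^^^...═.................^
..............^..═..................
.................═....#.............
                                    
                                    
                                    


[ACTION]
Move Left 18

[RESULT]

                                    
                                    
                                    
                  ..................
                  ..................
                  ..................
                  ..................
                  .............~~~.~
                  ...............~.═
                  .............♣...═
                  .................═
                  ..............♣..═
                  @...........♣....═
                  .................═
                  .................═
                  ...♣♣............═
                  ....♣............═
                  ....═══.══════════
                  ...........^^^...═
                  ..............^..═
                  .................═
                                    
                                    
                                    


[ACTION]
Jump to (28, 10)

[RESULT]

                                    
                                    
..........................          
..........................          
..........................          
..........................          
...~~~.~..................          
.....~.═..................          
...♣...═..................          
.......═..................          
....♣..═..................          
..♣....═..................          
.......═.#........@.......          
.......═..................          
.......═..................          
.......═..................          
═══════════════...........          
.^^^...═.................^          
....^..═..................          
.......═....#.............          
                                    
                                    
                                    
                                    


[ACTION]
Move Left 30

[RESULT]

                                    
                                    
                  ..................
                  ..................
                  ..................
                  ..................
                  .............~~~.~
                  ...............~.═
                  .............♣...═
                  .................═
                  ..............♣..═
                  ............♣....═
                  @................═
                  .................═
                  ...♣♣............═
                  ....♣............═
                  ....═══.══════════
                  ...........^^^...═
                  ..............^..═
                  .................═
                                    
                                    
                                    
                                    


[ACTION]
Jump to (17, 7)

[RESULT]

                                    
                                    
                                    
                                    
                                    
 ...................................
 ...................................
 ...................................
 ...................................
 .............~~~.~.................
 ...............~.═.................
 .............♣...═.................
 .................@.................
 ..............♣..═.................
 ............♣....═.................
 .................═.#...............
 .................═.................
 ...♣♣............═.................
 ....♣............═.................
 ....═══.═════════════════..........
 ...........^^^...═.................
 ..............^..═.................
 .................═....#............
                                    
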